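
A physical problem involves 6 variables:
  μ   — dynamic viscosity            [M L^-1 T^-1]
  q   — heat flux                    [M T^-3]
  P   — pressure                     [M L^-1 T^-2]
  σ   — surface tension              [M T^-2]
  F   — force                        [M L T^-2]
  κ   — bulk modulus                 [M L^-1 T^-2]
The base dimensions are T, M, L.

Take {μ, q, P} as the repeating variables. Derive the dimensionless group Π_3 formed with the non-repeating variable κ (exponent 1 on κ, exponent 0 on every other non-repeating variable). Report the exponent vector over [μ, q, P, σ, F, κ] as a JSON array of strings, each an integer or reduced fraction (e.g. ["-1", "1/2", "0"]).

Dimensional matrix (T×M×L by μ×q×P×σ×F×κ):
  T: [-1 -3 -2 -2 -2 -2]
  M: [ 1  1  1  1  1  1]
  L: [-1  0 -1  0  1 -1]
RREF → pivots at {μ,q,P} ⇒ r = 3
Pivot set = {μ,q,P}, free = {σ,F,κ}
RREF:
  r0: [   1    0    0    1    2    0]
  r1: [   0    1    0    1    2    0]
  r2: [   0    0    1   -1   -3    1]
Fix exponent of κ at 1, σ at 0, F at 0; solve each RREF row for its pivot's exponent:
  r0: exp(μ) + (0)·1 = 0 ⇒ exp(μ) = 0
  r1: exp(q) + (0)·1 = 0 ⇒ exp(q) = 0
  r2: exp(P) + (1)·1 = 0 ⇒ exp(P) = -1
Π_3 = P^-1 · κ

["0", "0", "-1", "0", "0", "1"]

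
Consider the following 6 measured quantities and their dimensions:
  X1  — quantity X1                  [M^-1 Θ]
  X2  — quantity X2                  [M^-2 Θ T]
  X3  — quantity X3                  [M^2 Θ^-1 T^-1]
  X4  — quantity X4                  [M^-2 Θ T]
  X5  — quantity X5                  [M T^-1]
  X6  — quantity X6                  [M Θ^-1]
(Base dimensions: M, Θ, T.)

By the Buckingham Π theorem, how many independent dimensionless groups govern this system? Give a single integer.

Dimensional matrix (M×Θ×T by X1×X2×X3×X4×X5×X6):
  M: [-1 -2  2 -2  1  1]
  Θ: [ 1  1 -1  1  0 -1]
  T: [ 0  1 -1  1 -1  0]
Row reduction gives pivot columns X1,X2; rank = 2
6 vars − rank 2 = 4 Π groups

4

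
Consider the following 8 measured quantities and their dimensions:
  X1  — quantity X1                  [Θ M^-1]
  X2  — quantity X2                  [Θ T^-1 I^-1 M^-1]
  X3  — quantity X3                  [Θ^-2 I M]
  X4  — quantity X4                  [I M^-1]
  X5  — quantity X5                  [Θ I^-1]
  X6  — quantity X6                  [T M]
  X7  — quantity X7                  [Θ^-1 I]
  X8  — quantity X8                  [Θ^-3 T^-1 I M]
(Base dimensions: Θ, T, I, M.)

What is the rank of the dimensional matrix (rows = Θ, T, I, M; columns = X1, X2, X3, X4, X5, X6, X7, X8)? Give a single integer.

Write exponents as rows Θ,T,I,M / cols X1,X2,X3,X4,X5,X6,X7,X8:
  Θ: [ 1  1 -2  0  1  0 -1 -3]
  T: [ 0 -1  0  0  0  1  0 -1]
  I: [ 0 -1  1  1 -1  0  1  1]
  M: [-1 -1  1 -1  0  1  0  1]
Echelon form has 3 nonzero rows (pivots: X1,X2,X3)

3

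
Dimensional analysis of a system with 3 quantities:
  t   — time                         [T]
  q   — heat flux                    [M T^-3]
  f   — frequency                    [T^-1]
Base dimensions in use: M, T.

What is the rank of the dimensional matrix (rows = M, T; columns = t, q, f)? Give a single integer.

Write exponents as rows M,T / cols t,q,f:
  M: [ 0  1  0]
  T: [ 1 -3 -1]
Row reduction gives pivot columns t,q; rank = 2

2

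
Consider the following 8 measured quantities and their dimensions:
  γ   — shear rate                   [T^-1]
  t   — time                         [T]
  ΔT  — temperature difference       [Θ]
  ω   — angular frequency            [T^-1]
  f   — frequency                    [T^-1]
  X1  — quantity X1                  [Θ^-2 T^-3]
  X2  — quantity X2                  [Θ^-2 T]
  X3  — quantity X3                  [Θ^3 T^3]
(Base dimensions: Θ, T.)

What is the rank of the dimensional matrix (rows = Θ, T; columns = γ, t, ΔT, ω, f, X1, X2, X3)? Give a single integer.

Exponent matrix [Θ,T] × [γ,t,ΔT,ω,f,X1,X2,X3]:
  Θ: [ 0  0  1  0  0 -2 -2  3]
  T: [-1  1  0 -1 -1 -3  1  3]
Row reduction gives pivot columns γ,ΔT; rank = 2

2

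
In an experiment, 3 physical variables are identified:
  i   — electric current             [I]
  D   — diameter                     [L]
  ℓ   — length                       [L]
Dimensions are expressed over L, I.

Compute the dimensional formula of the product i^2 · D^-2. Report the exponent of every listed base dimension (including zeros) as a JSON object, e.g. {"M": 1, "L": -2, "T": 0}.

{"L": -2, "I": 2}

Exponent matrix [L,I] × [i,D,ℓ]:
  L: [ 0  1  1]
  I: [ 1  0  0]
  [L]: (2)·0+(-2)·1 = -2
  [I]: (2)·1+(-2)·0 = 2
⇒ L^-2 I^2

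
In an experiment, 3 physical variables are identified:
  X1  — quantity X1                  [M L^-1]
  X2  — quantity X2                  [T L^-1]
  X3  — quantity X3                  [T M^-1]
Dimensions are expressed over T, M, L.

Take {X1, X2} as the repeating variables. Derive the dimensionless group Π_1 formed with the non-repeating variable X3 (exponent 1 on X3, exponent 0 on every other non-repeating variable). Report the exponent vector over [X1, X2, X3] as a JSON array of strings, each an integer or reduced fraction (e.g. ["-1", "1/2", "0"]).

Write exponents as rows T,M,L / cols X1,X2,X3:
  T: [ 0  1  1]
  M: [ 1  0 -1]
  L: [-1 -1  0]
Echelon form has 2 nonzero rows (pivots: X1,X2)
Pivot set = {X1,X2}, free = {X3}
RREF:
  r0: [   1    0   -1]
  r1: [   0    1    1]
  r2: [   0    0    0]
Fix exponent of X3 at 1; solve each RREF row for its pivot's exponent:
  r0: exp(X1) + (-1)·1 = 0 ⇒ exp(X1) = 1
  r1: exp(X2) + (1)·1 = 0 ⇒ exp(X2) = -1
Π_1 = X1 · X2^-1 · X3

["1", "-1", "1"]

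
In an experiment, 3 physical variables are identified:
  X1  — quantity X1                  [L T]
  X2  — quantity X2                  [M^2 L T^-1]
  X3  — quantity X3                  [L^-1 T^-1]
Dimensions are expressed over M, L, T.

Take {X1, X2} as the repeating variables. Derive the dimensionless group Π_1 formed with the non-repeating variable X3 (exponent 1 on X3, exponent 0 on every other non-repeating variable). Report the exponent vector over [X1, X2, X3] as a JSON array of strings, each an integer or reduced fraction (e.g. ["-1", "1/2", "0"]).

Exponent matrix [M,L,T] × [X1,X2,X3]:
  M: [ 0  2  0]
  L: [ 1  1 -1]
  T: [ 1 -1 -1]
Echelon form has 2 nonzero rows (pivots: X1,X2)
Repeat: X1,X2; free: X3
RREF:
  r0: [   1    0   -1]
  r1: [   0    1    0]
  r2: [   0    0    0]
Fix exponent of X3 at 1; solve each RREF row for its pivot's exponent:
  r0: exp(X1) + (-1)·1 = 0 ⇒ exp(X1) = 1
  r1: exp(X2) + (0)·1 = 0 ⇒ exp(X2) = 0
Π_1 = X1 · X3

["1", "0", "1"]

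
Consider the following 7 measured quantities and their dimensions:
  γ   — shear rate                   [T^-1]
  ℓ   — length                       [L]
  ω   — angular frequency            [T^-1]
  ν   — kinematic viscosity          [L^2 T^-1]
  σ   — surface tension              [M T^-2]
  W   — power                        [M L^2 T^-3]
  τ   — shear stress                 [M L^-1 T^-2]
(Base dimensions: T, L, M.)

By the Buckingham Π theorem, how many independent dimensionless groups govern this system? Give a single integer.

4

Exponent matrix [T,L,M] × [γ,ℓ,ω,ν,σ,W,τ]:
  T: [-1  0 -1 -1 -2 -3 -2]
  L: [ 0  1  0  2  0  2 -1]
  M: [ 0  0  0  0  1  1  1]
Row reduction gives pivot columns γ,ℓ,σ; rank = 3
7 vars − rank 3 = 4 Π groups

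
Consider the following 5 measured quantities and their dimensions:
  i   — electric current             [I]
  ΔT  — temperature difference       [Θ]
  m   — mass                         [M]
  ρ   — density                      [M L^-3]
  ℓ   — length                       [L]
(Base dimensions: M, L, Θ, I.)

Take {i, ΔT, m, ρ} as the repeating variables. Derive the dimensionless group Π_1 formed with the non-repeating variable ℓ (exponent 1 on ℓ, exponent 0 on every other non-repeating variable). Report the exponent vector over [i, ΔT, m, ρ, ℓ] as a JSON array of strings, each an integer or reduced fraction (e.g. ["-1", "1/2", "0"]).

Write exponents as rows M,L,Θ,I / cols i,ΔT,m,ρ,ℓ:
  M: [ 0  0  1  1  0]
  L: [ 0  0  0 -3  1]
  Θ: [ 0  1  0  0  0]
  I: [ 1  0  0  0  0]
Echelon form has 4 nonzero rows (pivots: i,ΔT,m,ρ)
Repeat: i,ΔT,m,ρ; free: ℓ
RREF:
  r0: [   1    0    0    0    0]
  r1: [   0    1    0    0    0]
  r2: [   0    0    1    0  1/3]
  r3: [   0    0    0    1 -1/3]
Fix exponent of ℓ at 1; solve each RREF row for its pivot's exponent:
  r0: exp(i) + (0)·1 = 0 ⇒ exp(i) = 0
  r1: exp(ΔT) + (0)·1 = 0 ⇒ exp(ΔT) = 0
  r2: exp(m) + (1/3)·1 = 0 ⇒ exp(m) = -1/3
  r3: exp(ρ) + (-1/3)·1 = 0 ⇒ exp(ρ) = 1/3
Π_1 = m^(-1/3) · ρ^(1/3) · ℓ

["0", "0", "-1/3", "1/3", "1"]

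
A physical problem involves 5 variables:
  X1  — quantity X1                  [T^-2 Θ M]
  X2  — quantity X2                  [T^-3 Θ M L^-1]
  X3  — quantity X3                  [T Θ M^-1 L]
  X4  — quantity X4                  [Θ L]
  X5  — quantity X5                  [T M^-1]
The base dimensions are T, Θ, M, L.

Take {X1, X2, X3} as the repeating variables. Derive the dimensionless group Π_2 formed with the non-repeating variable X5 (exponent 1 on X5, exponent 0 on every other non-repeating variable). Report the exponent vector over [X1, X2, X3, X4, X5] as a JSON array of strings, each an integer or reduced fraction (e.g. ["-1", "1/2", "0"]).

Exponent matrix [T,Θ,M,L] × [X1,X2,X3,X4,X5]:
  T: [-2 -3  1  0  1]
  Θ: [ 1  1  1  1  0]
  M: [ 1  1 -1  0 -1]
  L: [ 0 -1  1  1  0]
Row reduction gives pivot columns X1,X2,X3; rank = 3
Pivot set = {X1,X2,X3}, free = {X4,X5}
RREF:
  r0: [   1    0    0    1   -1]
  r1: [   0    1    0 -1/2  1/2]
  r2: [   0    0    1  1/2  1/2]
  r3: [   0    0    0    0    0]
Fix exponent of X5 at 1, X4 at 0; solve each RREF row for its pivot's exponent:
  r0: exp(X1) + (-1)·1 = 0 ⇒ exp(X1) = 1
  r1: exp(X2) + (1/2)·1 = 0 ⇒ exp(X2) = -1/2
  r2: exp(X3) + (1/2)·1 = 0 ⇒ exp(X3) = -1/2
Π_2 = X1 · X2^(-1/2) · X3^(-1/2) · X5

["1", "-1/2", "-1/2", "0", "1"]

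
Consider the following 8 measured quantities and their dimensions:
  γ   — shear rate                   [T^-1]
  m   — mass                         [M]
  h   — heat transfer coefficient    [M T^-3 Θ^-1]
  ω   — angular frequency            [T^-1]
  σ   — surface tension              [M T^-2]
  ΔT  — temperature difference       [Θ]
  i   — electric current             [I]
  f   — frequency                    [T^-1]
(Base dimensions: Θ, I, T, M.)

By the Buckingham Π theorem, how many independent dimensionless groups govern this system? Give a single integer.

Dimensional matrix (Θ×I×T×M by γ×m×h×ω×σ×ΔT×i×f):
  Θ: [ 0  0 -1  0  0  1  0  0]
  I: [ 0  0  0  0  0  0  1  0]
  T: [-1  0 -3 -1 -2  0  0 -1]
  M: [ 0  1  1  0  1  0  0  0]
Row reduction gives pivot columns γ,m,h,i; rank = 4
n=8, r=4 ⇒ 4 dimensionless groups

4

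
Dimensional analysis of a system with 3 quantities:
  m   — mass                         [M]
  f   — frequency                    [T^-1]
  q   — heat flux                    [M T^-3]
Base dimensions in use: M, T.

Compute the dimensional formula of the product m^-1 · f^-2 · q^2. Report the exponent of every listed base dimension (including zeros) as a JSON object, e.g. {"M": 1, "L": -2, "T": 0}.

{"M": 1, "T": -4}

Write exponents as rows M,T / cols m,f,q:
  M: [ 1  0  1]
  T: [ 0 -1 -3]
  [M]: (-1)·1+(-2)·0+(2)·1 = 1
  [T]: (-1)·0+(-2)·-1+(2)·-3 = -4
⇒ M T^-4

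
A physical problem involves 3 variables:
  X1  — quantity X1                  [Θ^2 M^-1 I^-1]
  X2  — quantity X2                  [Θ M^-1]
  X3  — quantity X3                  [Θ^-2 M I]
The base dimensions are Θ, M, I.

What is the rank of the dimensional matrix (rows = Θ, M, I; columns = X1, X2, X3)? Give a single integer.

2

Write exponents as rows Θ,M,I / cols X1,X2,X3:
  Θ: [ 2  1 -2]
  M: [-1 -1  1]
  I: [-1  0  1]
Row reduction gives pivot columns X1,X2; rank = 2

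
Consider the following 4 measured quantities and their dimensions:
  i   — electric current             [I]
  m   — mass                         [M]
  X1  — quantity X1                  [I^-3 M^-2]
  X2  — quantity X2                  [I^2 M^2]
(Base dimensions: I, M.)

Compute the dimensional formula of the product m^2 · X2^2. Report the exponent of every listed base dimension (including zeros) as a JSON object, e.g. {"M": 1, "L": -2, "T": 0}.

{"I": 4, "M": 6}

Dimensional matrix (I×M by i×m×X1×X2):
  I: [ 1  0 -3  2]
  M: [ 0  1 -2  2]
  [I]: (2)·0+(2)·2 = 4
  [M]: (2)·1+(2)·2 = 6
⇒ I^4 M^6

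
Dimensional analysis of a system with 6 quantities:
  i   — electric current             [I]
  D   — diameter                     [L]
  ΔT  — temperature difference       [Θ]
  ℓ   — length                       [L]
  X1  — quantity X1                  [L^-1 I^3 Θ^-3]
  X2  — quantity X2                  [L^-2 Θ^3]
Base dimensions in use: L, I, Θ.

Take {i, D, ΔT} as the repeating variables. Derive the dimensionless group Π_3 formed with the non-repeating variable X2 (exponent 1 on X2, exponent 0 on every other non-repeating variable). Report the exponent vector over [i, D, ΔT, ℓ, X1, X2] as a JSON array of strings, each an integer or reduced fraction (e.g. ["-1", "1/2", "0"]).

["0", "2", "-3", "0", "0", "1"]

Exponent matrix [L,I,Θ] × [i,D,ΔT,ℓ,X1,X2]:
  L: [ 0  1  0  1 -1 -2]
  I: [ 1  0  0  0  3  0]
  Θ: [ 0  0  1  0 -3  3]
Echelon form has 3 nonzero rows (pivots: i,D,ΔT)
Repeat: i,D,ΔT; free: ℓ,X1,X2
RREF:
  r0: [   1    0    0    0    3    0]
  r1: [   0    1    0    1   -1   -2]
  r2: [   0    0    1    0   -3    3]
Fix exponent of X2 at 1, ℓ at 0, X1 at 0; solve each RREF row for its pivot's exponent:
  r0: exp(i) + (0)·1 = 0 ⇒ exp(i) = 0
  r1: exp(D) + (-2)·1 = 0 ⇒ exp(D) = 2
  r2: exp(ΔT) + (3)·1 = 0 ⇒ exp(ΔT) = -3
Π_3 = D^2 · ΔT^-3 · X2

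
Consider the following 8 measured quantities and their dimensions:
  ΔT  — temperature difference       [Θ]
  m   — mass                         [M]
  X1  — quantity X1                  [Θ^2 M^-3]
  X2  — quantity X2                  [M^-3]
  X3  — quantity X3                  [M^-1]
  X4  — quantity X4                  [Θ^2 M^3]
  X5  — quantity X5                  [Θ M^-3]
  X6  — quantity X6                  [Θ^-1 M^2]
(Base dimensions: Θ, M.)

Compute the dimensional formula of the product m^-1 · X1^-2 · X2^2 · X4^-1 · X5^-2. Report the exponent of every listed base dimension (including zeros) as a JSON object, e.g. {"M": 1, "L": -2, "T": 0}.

Dimensional matrix (Θ×M by ΔT×m×X1×X2×X3×X4×X5×X6):
  Θ: [ 1  0  2  0  0  2  1 -1]
  M: [ 0  1 -3 -3 -1  3 -3  2]
  [Θ]: (-1)·0+(-2)·2+(2)·0+(-1)·2+(-2)·1 = -8
  [M]: (-1)·1+(-2)·-3+(2)·-3+(-1)·3+(-2)·-3 = 2
⇒ Θ^-8 M^2

{"Θ": -8, "M": 2}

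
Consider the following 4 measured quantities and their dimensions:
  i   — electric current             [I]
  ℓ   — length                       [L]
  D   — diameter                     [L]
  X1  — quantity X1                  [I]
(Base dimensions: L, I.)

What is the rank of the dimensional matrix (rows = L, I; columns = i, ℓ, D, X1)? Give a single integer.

Dimensional matrix (L×I by i×ℓ×D×X1):
  L: [ 0  1  1  0]
  I: [ 1  0  0  1]
RREF → pivots at {i,ℓ} ⇒ r = 2

2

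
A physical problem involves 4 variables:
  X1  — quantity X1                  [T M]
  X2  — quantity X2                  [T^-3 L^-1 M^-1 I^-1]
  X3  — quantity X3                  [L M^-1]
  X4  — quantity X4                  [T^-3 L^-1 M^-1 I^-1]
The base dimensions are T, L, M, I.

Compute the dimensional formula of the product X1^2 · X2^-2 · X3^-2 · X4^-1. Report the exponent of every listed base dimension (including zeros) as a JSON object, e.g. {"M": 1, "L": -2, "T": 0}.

Write exponents as rows T,L,M,I / cols X1,X2,X3,X4:
  T: [ 1 -3  0 -3]
  L: [ 0 -1  1 -1]
  M: [ 1 -1 -1 -1]
  I: [ 0 -1  0 -1]
  [T]: (2)·1+(-2)·-3+(-2)·0+(-1)·-3 = 11
  [L]: (2)·0+(-2)·-1+(-2)·1+(-1)·-1 = 1
  [M]: (2)·1+(-2)·-1+(-2)·-1+(-1)·-1 = 7
  [I]: (2)·0+(-2)·-1+(-2)·0+(-1)·-1 = 3
⇒ T^11 L M^7 I^3

{"T": 11, "L": 1, "M": 7, "I": 3}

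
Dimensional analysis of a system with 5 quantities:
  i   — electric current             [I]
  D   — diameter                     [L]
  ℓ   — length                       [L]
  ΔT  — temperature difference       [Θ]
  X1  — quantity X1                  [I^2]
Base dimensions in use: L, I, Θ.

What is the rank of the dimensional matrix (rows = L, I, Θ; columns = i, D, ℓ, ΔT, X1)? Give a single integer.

Write exponents as rows L,I,Θ / cols i,D,ℓ,ΔT,X1:
  L: [ 0  1  1  0  0]
  I: [ 1  0  0  0  2]
  Θ: [ 0  0  0  1  0]
RREF → pivots at {i,D,ΔT} ⇒ r = 3

3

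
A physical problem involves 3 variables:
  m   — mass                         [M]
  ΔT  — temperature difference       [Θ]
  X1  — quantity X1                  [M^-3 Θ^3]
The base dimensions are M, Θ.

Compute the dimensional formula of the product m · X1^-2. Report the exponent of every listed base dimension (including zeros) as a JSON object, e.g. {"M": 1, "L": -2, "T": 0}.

Exponent matrix [M,Θ] × [m,ΔT,X1]:
  M: [ 1  0 -3]
  Θ: [ 0  1  3]
  [M]: (1)·1+(-2)·-3 = 7
  [Θ]: (1)·0+(-2)·3 = -6
⇒ M^7 Θ^-6

{"M": 7, "Θ": -6}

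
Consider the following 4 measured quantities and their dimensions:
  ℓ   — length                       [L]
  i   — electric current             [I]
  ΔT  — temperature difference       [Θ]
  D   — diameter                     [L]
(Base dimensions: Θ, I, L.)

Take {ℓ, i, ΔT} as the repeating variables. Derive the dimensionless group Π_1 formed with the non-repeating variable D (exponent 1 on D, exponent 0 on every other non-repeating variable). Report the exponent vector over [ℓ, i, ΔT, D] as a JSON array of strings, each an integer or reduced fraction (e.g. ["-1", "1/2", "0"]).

["-1", "0", "0", "1"]

Exponent matrix [Θ,I,L] × [ℓ,i,ΔT,D]:
  Θ: [ 0  0  1  0]
  I: [ 0  1  0  0]
  L: [ 1  0  0  1]
Echelon form has 3 nonzero rows (pivots: ℓ,i,ΔT)
Pivot set = {ℓ,i,ΔT}, free = {D}
RREF:
  r0: [   1    0    0    1]
  r1: [   0    1    0    0]
  r2: [   0    0    1    0]
Fix exponent of D at 1; solve each RREF row for its pivot's exponent:
  r0: exp(ℓ) + (1)·1 = 0 ⇒ exp(ℓ) = -1
  r1: exp(i) + (0)·1 = 0 ⇒ exp(i) = 0
  r2: exp(ΔT) + (0)·1 = 0 ⇒ exp(ΔT) = 0
Π_1 = ℓ^-1 · D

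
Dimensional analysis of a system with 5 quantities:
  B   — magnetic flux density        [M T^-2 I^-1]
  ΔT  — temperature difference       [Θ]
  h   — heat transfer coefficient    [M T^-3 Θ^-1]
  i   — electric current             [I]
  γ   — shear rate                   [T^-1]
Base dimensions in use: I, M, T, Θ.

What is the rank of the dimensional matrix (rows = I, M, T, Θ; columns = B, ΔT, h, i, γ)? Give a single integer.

Write exponents as rows I,M,T,Θ / cols B,ΔT,h,i,γ:
  I: [-1  0  0  1  0]
  M: [ 1  0  1  0  0]
  T: [-2  0 -3  0 -1]
  Θ: [ 0  1 -1  0  0]
Row reduction gives pivot columns B,ΔT,h,i; rank = 4

4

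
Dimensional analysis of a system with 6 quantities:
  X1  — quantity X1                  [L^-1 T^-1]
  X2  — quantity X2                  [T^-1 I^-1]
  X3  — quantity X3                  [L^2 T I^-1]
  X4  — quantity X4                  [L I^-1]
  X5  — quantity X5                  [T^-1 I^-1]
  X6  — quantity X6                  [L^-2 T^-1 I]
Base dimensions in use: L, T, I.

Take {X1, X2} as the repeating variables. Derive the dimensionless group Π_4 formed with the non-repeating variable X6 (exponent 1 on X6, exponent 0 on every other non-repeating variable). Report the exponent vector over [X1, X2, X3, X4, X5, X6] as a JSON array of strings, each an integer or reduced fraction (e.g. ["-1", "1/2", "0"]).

Write exponents as rows L,T,I / cols X1,X2,X3,X4,X5,X6:
  L: [-1  0  2  1  0 -2]
  T: [-1 -1  1  0 -1 -1]
  I: [ 0 -1 -1 -1 -1  1]
Row reduction gives pivot columns X1,X2; rank = 2
Repeat: X1,X2; free: X3,X4,X5,X6
RREF:
  r0: [   1    0   -2   -1    0    2]
  r1: [   0    1    1    1    1   -1]
  r2: [   0    0    0    0    0    0]
Fix exponent of X6 at 1, X3 at 0, X4 at 0, X5 at 0; solve each RREF row for its pivot's exponent:
  r0: exp(X1) + (2)·1 = 0 ⇒ exp(X1) = -2
  r1: exp(X2) + (-1)·1 = 0 ⇒ exp(X2) = 1
Π_4 = X1^-2 · X2 · X6

["-2", "1", "0", "0", "0", "1"]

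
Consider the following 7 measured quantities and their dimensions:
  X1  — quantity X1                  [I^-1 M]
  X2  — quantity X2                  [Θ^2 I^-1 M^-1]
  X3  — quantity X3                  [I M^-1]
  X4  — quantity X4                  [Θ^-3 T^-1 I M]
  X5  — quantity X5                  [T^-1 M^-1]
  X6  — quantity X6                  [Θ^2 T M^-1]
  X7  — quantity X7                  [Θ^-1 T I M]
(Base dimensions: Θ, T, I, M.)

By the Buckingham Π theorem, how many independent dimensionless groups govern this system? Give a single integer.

Dimensional matrix (Θ×T×I×M by X1×X2×X3×X4×X5×X6×X7):
  Θ: [ 0  2  0 -3  0  2 -1]
  T: [ 0  0  0 -1 -1  1  1]
  I: [-1 -1  1  1  0  0  1]
  M: [ 1 -1 -1  1 -1 -1  1]
RREF → pivots at {X1,X2,X4} ⇒ r = 3
Π count = n − r = 7 − 3 = 4

4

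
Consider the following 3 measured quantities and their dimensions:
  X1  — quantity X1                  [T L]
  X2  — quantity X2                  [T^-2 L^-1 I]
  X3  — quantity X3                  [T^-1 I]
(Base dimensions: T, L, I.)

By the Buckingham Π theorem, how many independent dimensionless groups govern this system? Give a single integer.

Dimensional matrix (T×L×I by X1×X2×X3):
  T: [ 1 -2 -1]
  L: [ 1 -1  0]
  I: [ 0  1  1]
Echelon form has 2 nonzero rows (pivots: X1,X2)
n=3, r=2 ⇒ 1 dimensionless group

1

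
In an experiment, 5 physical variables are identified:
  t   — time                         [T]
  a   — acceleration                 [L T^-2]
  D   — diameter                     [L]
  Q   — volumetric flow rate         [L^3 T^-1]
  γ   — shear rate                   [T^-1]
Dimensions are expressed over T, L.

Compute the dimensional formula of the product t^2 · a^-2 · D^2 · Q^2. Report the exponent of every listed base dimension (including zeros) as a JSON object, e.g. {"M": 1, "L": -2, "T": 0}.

Exponent matrix [T,L] × [t,a,D,Q,γ]:
  T: [ 1 -2  0 -1 -1]
  L: [ 0  1  1  3  0]
  [T]: (2)·1+(-2)·-2+(2)·0+(2)·-1 = 4
  [L]: (2)·0+(-2)·1+(2)·1+(2)·3 = 6
⇒ T^4 L^6

{"T": 4, "L": 6}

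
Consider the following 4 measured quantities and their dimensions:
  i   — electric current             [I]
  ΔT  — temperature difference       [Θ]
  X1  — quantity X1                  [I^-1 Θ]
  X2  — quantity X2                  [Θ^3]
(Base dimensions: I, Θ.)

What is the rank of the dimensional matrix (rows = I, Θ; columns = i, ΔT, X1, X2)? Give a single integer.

Write exponents as rows I,Θ / cols i,ΔT,X1,X2:
  I: [ 1  0 -1  0]
  Θ: [ 0  1  1  3]
Echelon form has 2 nonzero rows (pivots: i,ΔT)

2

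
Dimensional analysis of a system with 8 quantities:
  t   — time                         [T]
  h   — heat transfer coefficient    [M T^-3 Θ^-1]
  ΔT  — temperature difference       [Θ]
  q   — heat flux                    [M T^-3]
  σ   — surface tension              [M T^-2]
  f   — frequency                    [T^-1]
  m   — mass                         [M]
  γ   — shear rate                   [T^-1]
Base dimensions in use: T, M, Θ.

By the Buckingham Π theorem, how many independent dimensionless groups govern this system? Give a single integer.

5

Write exponents as rows T,M,Θ / cols t,h,ΔT,q,σ,f,m,γ:
  T: [ 1 -3  0 -3 -2 -1  0 -1]
  M: [ 0  1  0  1  1  0  1  0]
  Θ: [ 0 -1  1  0  0  0  0  0]
RREF → pivots at {t,h,ΔT} ⇒ r = 3
n=8, r=3 ⇒ 5 dimensionless groups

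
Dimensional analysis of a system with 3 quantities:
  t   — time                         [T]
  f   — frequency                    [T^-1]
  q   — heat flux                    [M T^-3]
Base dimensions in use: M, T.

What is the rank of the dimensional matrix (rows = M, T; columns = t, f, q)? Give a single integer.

2

Write exponents as rows M,T / cols t,f,q:
  M: [ 0  0  1]
  T: [ 1 -1 -3]
RREF → pivots at {t,q} ⇒ r = 2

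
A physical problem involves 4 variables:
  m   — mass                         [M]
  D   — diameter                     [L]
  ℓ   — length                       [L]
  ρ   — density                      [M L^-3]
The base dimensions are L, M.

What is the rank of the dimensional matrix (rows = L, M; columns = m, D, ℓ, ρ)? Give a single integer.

2

Dimensional matrix (L×M by m×D×ℓ×ρ):
  L: [ 0  1  1 -3]
  M: [ 1  0  0  1]
Echelon form has 2 nonzero rows (pivots: m,D)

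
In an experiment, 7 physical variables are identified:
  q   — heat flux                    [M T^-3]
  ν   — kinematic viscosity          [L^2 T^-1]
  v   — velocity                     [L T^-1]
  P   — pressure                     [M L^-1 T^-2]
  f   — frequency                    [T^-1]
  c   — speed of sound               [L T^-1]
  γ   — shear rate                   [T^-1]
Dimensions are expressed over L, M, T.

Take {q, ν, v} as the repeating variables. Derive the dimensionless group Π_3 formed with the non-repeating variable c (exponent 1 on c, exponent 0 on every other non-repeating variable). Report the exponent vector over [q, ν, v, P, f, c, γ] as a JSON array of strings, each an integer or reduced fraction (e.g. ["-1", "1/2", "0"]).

Dimensional matrix (L×M×T by q×ν×v×P×f×c×γ):
  L: [ 0  2  1 -1  0  1  0]
  M: [ 1  0  0  1  0  0  0]
  T: [-3 -1 -1 -2 -1 -1 -1]
Row reduction gives pivot columns q,ν,v; rank = 3
Pivot set = {q,ν,v}, free = {P,f,c,γ}
RREF:
  r0: [   1    0    0    1    0    0    0]
  r1: [   0    1    0    0   -1    0   -1]
  r2: [   0    0    1   -1    2    1    2]
Fix exponent of c at 1, P at 0, f at 0, γ at 0; solve each RREF row for its pivot's exponent:
  r0: exp(q) + (0)·1 = 0 ⇒ exp(q) = 0
  r1: exp(ν) + (0)·1 = 0 ⇒ exp(ν) = 0
  r2: exp(v) + (1)·1 = 0 ⇒ exp(v) = -1
Π_3 = v^-1 · c

["0", "0", "-1", "0", "0", "1", "0"]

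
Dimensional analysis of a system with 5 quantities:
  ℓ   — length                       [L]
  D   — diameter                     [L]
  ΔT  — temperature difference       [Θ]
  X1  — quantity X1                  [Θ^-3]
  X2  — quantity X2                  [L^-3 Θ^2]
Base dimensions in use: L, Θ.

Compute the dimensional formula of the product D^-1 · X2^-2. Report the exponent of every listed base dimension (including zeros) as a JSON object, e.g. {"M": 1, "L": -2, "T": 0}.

{"L": 5, "Θ": -4}

Write exponents as rows L,Θ / cols ℓ,D,ΔT,X1,X2:
  L: [ 1  1  0  0 -3]
  Θ: [ 0  0  1 -3  2]
  [L]: (-1)·1+(-2)·-3 = 5
  [Θ]: (-1)·0+(-2)·2 = -4
⇒ L^5 Θ^-4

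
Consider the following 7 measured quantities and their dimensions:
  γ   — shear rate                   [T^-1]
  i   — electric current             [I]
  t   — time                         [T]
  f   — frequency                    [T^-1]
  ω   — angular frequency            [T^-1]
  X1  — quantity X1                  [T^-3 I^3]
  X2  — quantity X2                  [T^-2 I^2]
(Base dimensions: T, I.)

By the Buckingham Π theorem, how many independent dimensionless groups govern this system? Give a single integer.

Dimensional matrix (T×I by γ×i×t×f×ω×X1×X2):
  T: [-1  0  1 -1 -1 -3 -2]
  I: [ 0  1  0  0  0  3  2]
Row reduction gives pivot columns γ,i; rank = 2
n=7, r=2 ⇒ 5 dimensionless groups

5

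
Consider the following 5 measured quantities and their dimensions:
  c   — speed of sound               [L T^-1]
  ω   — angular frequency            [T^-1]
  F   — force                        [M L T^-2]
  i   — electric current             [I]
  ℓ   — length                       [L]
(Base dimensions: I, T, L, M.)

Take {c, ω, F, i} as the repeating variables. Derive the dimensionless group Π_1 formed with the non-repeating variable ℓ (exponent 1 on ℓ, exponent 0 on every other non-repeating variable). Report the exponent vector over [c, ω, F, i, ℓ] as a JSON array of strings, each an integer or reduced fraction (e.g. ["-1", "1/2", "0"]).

Dimensional matrix (I×T×L×M by c×ω×F×i×ℓ):
  I: [ 0  0  0  1  0]
  T: [-1 -1 -2  0  0]
  L: [ 1  0  1  0  1]
  M: [ 0  0  1  0  0]
Echelon form has 4 nonzero rows (pivots: c,ω,F,i)
Pivot set = {c,ω,F,i}, free = {ℓ}
RREF:
  r0: [   1    0    0    0    1]
  r1: [   0    1    0    0   -1]
  r2: [   0    0    1    0    0]
  r3: [   0    0    0    1    0]
Fix exponent of ℓ at 1; solve each RREF row for its pivot's exponent:
  r0: exp(c) + (1)·1 = 0 ⇒ exp(c) = -1
  r1: exp(ω) + (-1)·1 = 0 ⇒ exp(ω) = 1
  r2: exp(F) + (0)·1 = 0 ⇒ exp(F) = 0
  r3: exp(i) + (0)·1 = 0 ⇒ exp(i) = 0
Π_1 = c^-1 · ω · ℓ

["-1", "1", "0", "0", "1"]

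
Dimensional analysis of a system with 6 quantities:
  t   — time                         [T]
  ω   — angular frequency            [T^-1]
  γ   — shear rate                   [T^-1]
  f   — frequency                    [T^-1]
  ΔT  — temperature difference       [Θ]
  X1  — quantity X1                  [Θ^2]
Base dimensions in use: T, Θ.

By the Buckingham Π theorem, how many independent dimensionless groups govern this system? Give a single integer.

Dimensional matrix (T×Θ by t×ω×γ×f×ΔT×X1):
  T: [ 1 -1 -1 -1  0  0]
  Θ: [ 0  0  0  0  1  2]
RREF → pivots at {t,ΔT} ⇒ r = 2
6 vars − rank 2 = 4 Π groups

4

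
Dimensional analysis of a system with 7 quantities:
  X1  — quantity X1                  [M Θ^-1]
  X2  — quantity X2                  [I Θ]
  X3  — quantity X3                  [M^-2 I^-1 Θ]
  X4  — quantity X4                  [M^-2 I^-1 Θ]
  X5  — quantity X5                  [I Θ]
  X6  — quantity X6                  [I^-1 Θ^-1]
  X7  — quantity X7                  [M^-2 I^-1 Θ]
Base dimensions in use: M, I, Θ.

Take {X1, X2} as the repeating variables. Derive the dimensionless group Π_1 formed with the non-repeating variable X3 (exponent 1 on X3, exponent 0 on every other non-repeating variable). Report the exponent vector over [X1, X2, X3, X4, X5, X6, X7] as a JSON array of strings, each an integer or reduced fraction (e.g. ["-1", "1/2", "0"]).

Exponent matrix [M,I,Θ] × [X1,X2,X3,X4,X5,X6,X7]:
  M: [ 1  0 -2 -2  0  0 -2]
  I: [ 0  1 -1 -1  1 -1 -1]
  Θ: [-1  1  1  1  1 -1  1]
Echelon form has 2 nonzero rows (pivots: X1,X2)
Pivot set = {X1,X2}, free = {X3,X4,X5,X6,X7}
RREF:
  r0: [   1    0   -2   -2    0    0   -2]
  r1: [   0    1   -1   -1    1   -1   -1]
  r2: [   0    0    0    0    0    0    0]
Fix exponent of X3 at 1, X4 at 0, X5 at 0, X6 at 0, X7 at 0; solve each RREF row for its pivot's exponent:
  r0: exp(X1) + (-2)·1 = 0 ⇒ exp(X1) = 2
  r1: exp(X2) + (-1)·1 = 0 ⇒ exp(X2) = 1
Π_1 = X1^2 · X2 · X3

["2", "1", "1", "0", "0", "0", "0"]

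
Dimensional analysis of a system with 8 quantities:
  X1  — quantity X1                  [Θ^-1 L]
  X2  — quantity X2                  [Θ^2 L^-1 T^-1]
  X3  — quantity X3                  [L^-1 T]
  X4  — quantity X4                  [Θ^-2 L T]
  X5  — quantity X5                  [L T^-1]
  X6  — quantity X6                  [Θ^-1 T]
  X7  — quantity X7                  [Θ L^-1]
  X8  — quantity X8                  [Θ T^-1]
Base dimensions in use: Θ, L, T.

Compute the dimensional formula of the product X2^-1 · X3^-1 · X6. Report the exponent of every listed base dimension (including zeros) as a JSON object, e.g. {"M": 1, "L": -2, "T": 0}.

Dimensional matrix (Θ×L×T by X1×X2×X3×X4×X5×X6×X7×X8):
  Θ: [-1  2  0 -2  0 -1  1  1]
  L: [ 1 -1 -1  1  1  0 -1  0]
  T: [ 0 -1  1  1 -1  1  0 -1]
  [Θ]: (-1)·2+(-1)·0+(1)·-1 = -3
  [L]: (-1)·-1+(-1)·-1+(1)·0 = 2
  [T]: (-1)·-1+(-1)·1+(1)·1 = 1
⇒ Θ^-3 L^2 T

{"Θ": -3, "L": 2, "T": 1}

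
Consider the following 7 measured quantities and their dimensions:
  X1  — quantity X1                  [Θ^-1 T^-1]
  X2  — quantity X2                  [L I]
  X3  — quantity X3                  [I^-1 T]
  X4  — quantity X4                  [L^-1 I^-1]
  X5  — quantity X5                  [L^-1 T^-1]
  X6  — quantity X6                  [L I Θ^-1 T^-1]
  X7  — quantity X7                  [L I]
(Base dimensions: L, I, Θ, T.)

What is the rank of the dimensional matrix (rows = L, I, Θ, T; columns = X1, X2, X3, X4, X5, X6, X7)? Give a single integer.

Write exponents as rows L,I,Θ,T / cols X1,X2,X3,X4,X5,X6,X7:
  L: [ 0  1  0 -1 -1  1  1]
  I: [ 0  1 -1 -1  0  1  1]
  Θ: [-1  0  0  0  0 -1  0]
  T: [-1  0  1  0 -1 -1  0]
Echelon form has 3 nonzero rows (pivots: X1,X2,X3)

3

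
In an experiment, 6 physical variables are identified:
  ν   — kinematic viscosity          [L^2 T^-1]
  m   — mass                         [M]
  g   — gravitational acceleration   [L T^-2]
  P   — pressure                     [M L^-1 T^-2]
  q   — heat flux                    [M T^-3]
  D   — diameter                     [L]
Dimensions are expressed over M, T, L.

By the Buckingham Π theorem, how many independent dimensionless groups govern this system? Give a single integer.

Write exponents as rows M,T,L / cols ν,m,g,P,q,D:
  M: [ 0  1  0  1  1  0]
  T: [-1  0 -2 -2 -3  0]
  L: [ 2  0  1 -1  0  1]
RREF → pivots at {ν,m,g} ⇒ r = 3
n=6, r=3 ⇒ 3 dimensionless groups

3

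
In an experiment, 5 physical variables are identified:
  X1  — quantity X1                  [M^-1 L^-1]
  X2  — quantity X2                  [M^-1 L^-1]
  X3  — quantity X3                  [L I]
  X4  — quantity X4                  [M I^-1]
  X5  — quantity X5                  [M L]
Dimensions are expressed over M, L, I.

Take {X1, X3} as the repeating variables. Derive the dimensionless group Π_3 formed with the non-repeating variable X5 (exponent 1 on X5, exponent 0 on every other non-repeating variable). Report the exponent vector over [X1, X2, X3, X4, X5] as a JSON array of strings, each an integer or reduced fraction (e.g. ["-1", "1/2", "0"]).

["1", "0", "0", "0", "1"]

Write exponents as rows M,L,I / cols X1,X2,X3,X4,X5:
  M: [-1 -1  0  1  1]
  L: [-1 -1  1  0  1]
  I: [ 0  0  1 -1  0]
Row reduction gives pivot columns X1,X3; rank = 2
Repeat: X1,X3; free: X2,X4,X5
RREF:
  r0: [   1    1    0   -1   -1]
  r1: [   0    0    1   -1    0]
  r2: [   0    0    0    0    0]
Fix exponent of X5 at 1, X2 at 0, X4 at 0; solve each RREF row for its pivot's exponent:
  r0: exp(X1) + (-1)·1 = 0 ⇒ exp(X1) = 1
  r1: exp(X3) + (0)·1 = 0 ⇒ exp(X3) = 0
Π_3 = X1 · X5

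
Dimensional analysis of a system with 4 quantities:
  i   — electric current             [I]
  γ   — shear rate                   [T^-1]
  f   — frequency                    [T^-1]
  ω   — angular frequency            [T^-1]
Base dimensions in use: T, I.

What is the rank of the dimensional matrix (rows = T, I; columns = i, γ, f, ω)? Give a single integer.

2

Dimensional matrix (T×I by i×γ×f×ω):
  T: [ 0 -1 -1 -1]
  I: [ 1  0  0  0]
Row reduction gives pivot columns i,γ; rank = 2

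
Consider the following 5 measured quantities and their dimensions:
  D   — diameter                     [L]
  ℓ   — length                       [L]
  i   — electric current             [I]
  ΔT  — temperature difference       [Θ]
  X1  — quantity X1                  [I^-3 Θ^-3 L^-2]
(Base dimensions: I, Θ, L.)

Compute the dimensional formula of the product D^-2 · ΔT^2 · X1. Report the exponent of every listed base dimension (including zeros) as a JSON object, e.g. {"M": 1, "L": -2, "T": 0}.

{"I": -3, "Θ": -1, "L": -4}

Exponent matrix [I,Θ,L] × [D,ℓ,i,ΔT,X1]:
  I: [ 0  0  1  0 -3]
  Θ: [ 0  0  0  1 -3]
  L: [ 1  1  0  0 -2]
  [I]: (-2)·0+(2)·0+(1)·-3 = -3
  [Θ]: (-2)·0+(2)·1+(1)·-3 = -1
  [L]: (-2)·1+(2)·0+(1)·-2 = -4
⇒ I^-3 Θ^-1 L^-4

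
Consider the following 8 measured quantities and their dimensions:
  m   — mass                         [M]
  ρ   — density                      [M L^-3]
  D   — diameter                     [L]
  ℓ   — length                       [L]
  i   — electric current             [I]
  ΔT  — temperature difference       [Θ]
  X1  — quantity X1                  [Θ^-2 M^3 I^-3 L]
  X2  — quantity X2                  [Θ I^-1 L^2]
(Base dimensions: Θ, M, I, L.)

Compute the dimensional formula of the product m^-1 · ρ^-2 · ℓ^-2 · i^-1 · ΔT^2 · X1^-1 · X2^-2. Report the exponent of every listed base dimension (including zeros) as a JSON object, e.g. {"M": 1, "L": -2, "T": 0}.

{"Θ": 2, "M": -6, "I": 4, "L": -1}

Write exponents as rows Θ,M,I,L / cols m,ρ,D,ℓ,i,ΔT,X1,X2:
  Θ: [ 0  0  0  0  0  1 -2  1]
  M: [ 1  1  0  0  0  0  3  0]
  I: [ 0  0  0  0  1  0 -3 -1]
  L: [ 0 -3  1  1  0  0  1  2]
  [Θ]: (-1)·0+(-2)·0+(-2)·0+(-1)·0+(2)·1+(-1)·-2+(-2)·1 = 2
  [M]: (-1)·1+(-2)·1+(-2)·0+(-1)·0+(2)·0+(-1)·3+(-2)·0 = -6
  [I]: (-1)·0+(-2)·0+(-2)·0+(-1)·1+(2)·0+(-1)·-3+(-2)·-1 = 4
  [L]: (-1)·0+(-2)·-3+(-2)·1+(-1)·0+(2)·0+(-1)·1+(-2)·2 = -1
⇒ Θ^2 M^-6 I^4 L^-1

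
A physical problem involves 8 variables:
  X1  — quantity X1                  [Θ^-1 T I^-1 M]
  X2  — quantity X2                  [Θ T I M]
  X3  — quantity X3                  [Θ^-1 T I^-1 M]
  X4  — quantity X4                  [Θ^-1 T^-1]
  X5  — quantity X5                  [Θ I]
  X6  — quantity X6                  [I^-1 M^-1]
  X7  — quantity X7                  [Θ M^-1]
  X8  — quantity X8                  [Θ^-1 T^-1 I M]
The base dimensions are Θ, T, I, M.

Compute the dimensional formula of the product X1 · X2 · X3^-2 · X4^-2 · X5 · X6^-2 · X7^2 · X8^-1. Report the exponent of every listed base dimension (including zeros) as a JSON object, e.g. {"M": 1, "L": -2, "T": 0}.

Write exponents as rows Θ,T,I,M / cols X1,X2,X3,X4,X5,X6,X7,X8:
  Θ: [-1  1 -1 -1  1  0  1 -1]
  T: [ 1  1  1 -1  0  0  0 -1]
  I: [-1  1 -1  0  1 -1  0  1]
  M: [ 1  1  1  0  0 -1 -1  1]
  [Θ]: (1)·-1+(1)·1+(-2)·-1+(-2)·-1+(1)·1+(-2)·0+(2)·1+(-1)·-1 = 8
  [T]: (1)·1+(1)·1+(-2)·1+(-2)·-1+(1)·0+(-2)·0+(2)·0+(-1)·-1 = 3
  [I]: (1)·-1+(1)·1+(-2)·-1+(-2)·0+(1)·1+(-2)·-1+(2)·0+(-1)·1 = 4
  [M]: (1)·1+(1)·1+(-2)·1+(-2)·0+(1)·0+(-2)·-1+(2)·-1+(-1)·1 = -1
⇒ Θ^8 T^3 I^4 M^-1

{"Θ": 8, "T": 3, "I": 4, "M": -1}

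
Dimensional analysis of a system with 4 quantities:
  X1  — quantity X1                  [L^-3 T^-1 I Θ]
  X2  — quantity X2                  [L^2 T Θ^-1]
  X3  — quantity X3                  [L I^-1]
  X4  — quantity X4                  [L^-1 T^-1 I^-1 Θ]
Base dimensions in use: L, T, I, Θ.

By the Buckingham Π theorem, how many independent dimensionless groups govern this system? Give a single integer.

Dimensional matrix (L×T×I×Θ by X1×X2×X3×X4):
  L: [-3  2  1 -1]
  T: [-1  1  0 -1]
  I: [ 1  0 -1 -1]
  Θ: [ 1 -1  0  1]
Echelon form has 2 nonzero rows (pivots: X1,X2)
4 vars − rank 2 = 2 Π groups

2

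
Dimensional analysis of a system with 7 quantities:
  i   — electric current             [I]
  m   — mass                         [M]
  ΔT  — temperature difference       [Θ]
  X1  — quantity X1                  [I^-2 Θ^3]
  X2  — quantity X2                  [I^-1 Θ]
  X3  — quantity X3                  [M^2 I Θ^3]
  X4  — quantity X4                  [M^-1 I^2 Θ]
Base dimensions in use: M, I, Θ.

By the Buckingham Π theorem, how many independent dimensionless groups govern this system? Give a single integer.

Dimensional matrix (M×I×Θ by i×m×ΔT×X1×X2×X3×X4):
  M: [ 0  1  0  0  0  2 -1]
  I: [ 1  0  0 -2 -1  1  2]
  Θ: [ 0  0  1  3  1  3  1]
Row reduction gives pivot columns i,m,ΔT; rank = 3
7 vars − rank 3 = 4 Π groups

4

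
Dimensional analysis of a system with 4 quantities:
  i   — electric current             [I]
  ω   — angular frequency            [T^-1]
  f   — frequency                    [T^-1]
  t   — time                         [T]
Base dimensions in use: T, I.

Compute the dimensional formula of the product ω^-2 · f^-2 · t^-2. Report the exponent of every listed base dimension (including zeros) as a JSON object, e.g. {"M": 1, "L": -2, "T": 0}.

Exponent matrix [T,I] × [i,ω,f,t]:
  T: [ 0 -1 -1  1]
  I: [ 1  0  0  0]
  [T]: (-2)·-1+(-2)·-1+(-2)·1 = 2
  [I]: (-2)·0+(-2)·0+(-2)·0 = 0
⇒ T^2

{"T": 2, "I": 0}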